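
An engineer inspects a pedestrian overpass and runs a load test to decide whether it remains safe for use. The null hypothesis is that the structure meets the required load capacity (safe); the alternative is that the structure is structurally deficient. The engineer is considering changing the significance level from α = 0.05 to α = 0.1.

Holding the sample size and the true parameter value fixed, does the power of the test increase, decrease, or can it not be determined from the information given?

It increases.

A larger α widens the rejection region, so when the alternative is true more outcomes lead to rejection — failing to reject becomes less likely.
Since power = 1 − β and β decreases, power increases.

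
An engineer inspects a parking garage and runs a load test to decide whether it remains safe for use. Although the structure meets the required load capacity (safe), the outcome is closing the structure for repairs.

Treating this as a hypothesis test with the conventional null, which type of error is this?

The null hypothesis here is that the structure meets the required load capacity (safe).
'Closing the structure for repairs' corresponds to rejecting H₀.
H₀ was rejected but H₀ is true — a Type I error (false positive).

Type I error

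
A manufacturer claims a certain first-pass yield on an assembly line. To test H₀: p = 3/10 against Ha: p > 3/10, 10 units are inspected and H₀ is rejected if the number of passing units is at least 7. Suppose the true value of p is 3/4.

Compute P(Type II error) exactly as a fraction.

58753/262144

β = P(fail to reject H₀ | Ha true) = P(Y ≤ 6 | p = 3/4), Y ~ Binomial(10, 3/4).
Adding the binomial probabilities P(Y=0)+…+P(Y=6) at p = 3/4 gives 58753/262144.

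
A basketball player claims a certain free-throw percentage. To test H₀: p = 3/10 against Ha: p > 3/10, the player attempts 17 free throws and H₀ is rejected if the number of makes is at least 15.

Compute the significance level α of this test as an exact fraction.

Under H₀, Y ~ Binomial(17, 3/10), and α = P(Y ≥ 15).
Adding the binomial terms for j = 15 through 17 with p = 3/10 yields 10087281621/10000000000000000.

10087281621/10000000000000000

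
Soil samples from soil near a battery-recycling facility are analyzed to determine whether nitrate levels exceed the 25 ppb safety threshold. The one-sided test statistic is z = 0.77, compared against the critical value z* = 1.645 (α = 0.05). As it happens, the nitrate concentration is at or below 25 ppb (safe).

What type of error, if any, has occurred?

No error — this is a correct decision.

The conventional null hypothesis is that the nitrate concentration is at or below 25 ppb (safe).
Since z = 0.77 ≤ z* = 1.645, H₀ is not rejected.
H₀ is true (actually the nitrate concentration is at or below 25 ppb (safe)).
The decision matches the true state — no error.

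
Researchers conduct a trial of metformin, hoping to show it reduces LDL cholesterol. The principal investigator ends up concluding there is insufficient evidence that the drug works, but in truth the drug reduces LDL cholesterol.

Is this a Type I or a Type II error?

Type II error

The null hypothesis here is that the drug has no effect on LDL cholesterol.
'Concluding there is insufficient evidence that the drug works' corresponds to failing to reject H₀.
H₀ was not rejected but H₀ is false — a Type II error (false negative).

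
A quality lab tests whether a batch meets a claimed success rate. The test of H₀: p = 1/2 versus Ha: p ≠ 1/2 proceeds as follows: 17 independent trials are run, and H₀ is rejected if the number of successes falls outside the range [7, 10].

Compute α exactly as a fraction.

The significance level is the null-hypothesis probability of the rejection region {≤6} ∪ {≥11}.
Each tail has probability (1 + 17 + 136 + 680 + 2380 + 6188 + 12376)/131072; doubling gives α = 43556/131072 = 10889/32768.

10889/32768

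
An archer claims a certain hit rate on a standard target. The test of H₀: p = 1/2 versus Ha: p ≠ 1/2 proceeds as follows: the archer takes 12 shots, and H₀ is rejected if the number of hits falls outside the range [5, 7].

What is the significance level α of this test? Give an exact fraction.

α = P(K ≤ 4 or K ≥ 8 | p = 1/2), K ~ Binomial(12, 1/2).
Each tail has probability (1 + 12 + 66 + 220 + 495)/4096; doubling gives α = 1588/4096 = 397/1024.

397/1024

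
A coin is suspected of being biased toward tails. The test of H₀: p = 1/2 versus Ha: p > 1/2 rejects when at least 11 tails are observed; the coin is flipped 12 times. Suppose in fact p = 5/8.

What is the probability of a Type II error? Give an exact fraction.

β = P(fail to reject H₀ | Ha true) = P(K ≤ 10 | p = 5/8), K ~ Binomial(12, 5/8).
Summing C(12,j)·(5/8)^j·(3/8)^{12-j} for j = 0..10 gives 66717523611/68719476736.

66717523611/68719476736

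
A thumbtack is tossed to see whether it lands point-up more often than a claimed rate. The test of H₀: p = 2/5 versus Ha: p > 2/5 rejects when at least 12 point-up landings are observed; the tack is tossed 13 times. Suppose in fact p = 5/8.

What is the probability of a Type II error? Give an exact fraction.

A Type II error is failing to reject when Ha holds: with p = 5/8, β = P(S ≤ 11).
Adding the binomial probabilities P(S=0)+…+P(S=11) at p = 5/8 gives 134753406597/137438953472.

134753406597/137438953472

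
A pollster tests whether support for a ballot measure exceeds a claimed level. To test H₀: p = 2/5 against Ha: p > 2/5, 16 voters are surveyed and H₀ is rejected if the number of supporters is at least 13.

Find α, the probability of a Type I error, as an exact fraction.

28639232/30517578125

Under H₀, K ~ Binomial(16, 2/5), and α = P(K ≥ 13).
P(K ≥ 13) = Σ_{j=13}^{16} C(16,j)·(2/5)^j·(3/5)^{16-j} = 28639232/30517578125.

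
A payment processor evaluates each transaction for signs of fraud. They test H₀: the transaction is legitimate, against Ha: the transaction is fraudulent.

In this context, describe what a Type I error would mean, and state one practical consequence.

A Type I error is rejecting H₀ when H₀ is true.
Here that means blocking the transaction and freezing the card when actually the transaction is legitimate.

A Type I error would mean concluding that the transaction is fraudulent when in fact the transaction is legitimate. Consequence: a legitimate purchase is declined and the customer's card is frozen.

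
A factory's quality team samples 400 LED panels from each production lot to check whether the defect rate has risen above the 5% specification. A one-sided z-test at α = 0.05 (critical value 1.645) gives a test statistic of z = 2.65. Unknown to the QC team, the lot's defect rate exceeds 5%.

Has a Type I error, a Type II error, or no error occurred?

No error (correct decision).

The conventional null hypothesis is that the lot's defect rate is 5% (within specification).
Since z = 2.65 > z* = 1.645, H₀ is rejected.
H₀ is false (actually the lot's defect rate exceeds 5%).
The decision matches the true state — no error.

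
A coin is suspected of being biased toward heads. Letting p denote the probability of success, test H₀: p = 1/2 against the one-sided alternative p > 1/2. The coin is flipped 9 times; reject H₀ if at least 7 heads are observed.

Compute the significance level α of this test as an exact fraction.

23/256

The Type I error probability is α = P(S ≥ 7) computed under H₀, where S ~ Binomial(9, 1/2).
That's C(9,7) + C(9,8) + C(9,9) over 2^9, i.e. (36 + 9 + 1)/512 = 46/512 = 23/256.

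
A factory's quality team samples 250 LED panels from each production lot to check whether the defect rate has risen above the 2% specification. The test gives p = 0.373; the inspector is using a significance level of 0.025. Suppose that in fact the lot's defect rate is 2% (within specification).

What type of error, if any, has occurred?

Neither — the decision is correct.

The conventional null hypothesis is that the lot's defect rate is 2% (within specification).
Since p = 0.373 ≥ α = 0.025, H₀ is not rejected.
H₀ is true (actually the lot's defect rate is 2% (within specification)).
The decision matches the true state — no error.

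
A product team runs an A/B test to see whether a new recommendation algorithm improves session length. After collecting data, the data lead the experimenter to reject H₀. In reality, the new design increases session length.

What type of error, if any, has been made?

Neither — the decision is correct.

The conventional null hypothesis here is that the new design has no effect on session length.
The test rejected a false H₀ — the decision matches the true state.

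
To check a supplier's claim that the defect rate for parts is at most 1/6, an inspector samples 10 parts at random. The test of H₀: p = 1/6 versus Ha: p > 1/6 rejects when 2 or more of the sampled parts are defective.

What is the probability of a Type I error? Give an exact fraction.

10389767/20155392

α = P(reject H₀ | H₀ true) = P(K ≥ 2 | p = 1/6), K ~ Binomial(10, 1/6).
Computing the lower-tail complement: 1 − 9765625/20155392 = 10389767/20155392.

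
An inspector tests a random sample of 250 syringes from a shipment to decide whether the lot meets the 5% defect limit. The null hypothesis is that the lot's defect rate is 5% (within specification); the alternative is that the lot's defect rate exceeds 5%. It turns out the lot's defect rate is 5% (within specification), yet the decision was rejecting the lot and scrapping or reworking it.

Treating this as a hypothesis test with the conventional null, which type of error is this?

'Rejecting the lot and scrapping or reworking it' corresponds to rejecting H₀.
H₀ was rejected but H₀ is true — a Type I error (false positive).

Type I error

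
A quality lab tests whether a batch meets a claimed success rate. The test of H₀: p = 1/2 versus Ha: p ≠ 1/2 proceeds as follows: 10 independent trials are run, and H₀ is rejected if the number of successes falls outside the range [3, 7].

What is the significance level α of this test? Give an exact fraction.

Under H₀, S ~ Binomial(10, 1/2); α is the probability of landing in either tail, P(S ≤ 2) + P(S ≥ 8).
Each tail has probability (1 + 10 + 45)/1024; doubling gives α = 112/1024 = 7/64.

7/64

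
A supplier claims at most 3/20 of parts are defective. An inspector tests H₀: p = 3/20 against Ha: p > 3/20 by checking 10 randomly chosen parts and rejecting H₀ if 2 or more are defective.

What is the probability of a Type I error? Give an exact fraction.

4666369804641/10240000000000

α = P(reject H₀ | H₀ true) = P(Y ≥ 2 | p = 3/20), Y ~ Binomial(10, 3/20).
Computing the lower-tail complement: 1 − 5573630195359/10240000000000 = 4666369804641/10240000000000.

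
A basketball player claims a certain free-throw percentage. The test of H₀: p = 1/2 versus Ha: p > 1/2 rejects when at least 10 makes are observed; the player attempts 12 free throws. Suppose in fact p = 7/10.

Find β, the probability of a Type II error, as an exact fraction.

Under the alternative p = 7/10, K ~ Binomial(12, 7/10); β is the probability the test does not reject, P(K < 10).
Equivalently, β = 1 − P(K ≥ 10) = 149436930429/200000000000.

149436930429/200000000000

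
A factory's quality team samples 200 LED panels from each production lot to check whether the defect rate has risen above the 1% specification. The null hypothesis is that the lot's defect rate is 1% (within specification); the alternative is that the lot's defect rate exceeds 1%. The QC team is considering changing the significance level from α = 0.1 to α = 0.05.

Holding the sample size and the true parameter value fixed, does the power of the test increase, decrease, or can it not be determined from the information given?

Tightening α shrinks the rejection region. When Ha holds, fewer sample outcomes clear the stricter threshold, so more fall in the acceptance region.
Since power = 1 − β and β increases, power decreases.

It decreases.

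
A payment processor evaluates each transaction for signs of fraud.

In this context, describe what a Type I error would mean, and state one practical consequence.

With the conventional null hypothesis that the transaction is legitimate:
A Type I error is rejecting H₀ when H₀ is true.
Here that means blocking the transaction and freezing the card when actually the transaction is legitimate.

A Type I error would mean concluding that the transaction is fraudulent when in fact the transaction is legitimate. Consequence: a legitimate purchase is declined and the customer's card is frozen.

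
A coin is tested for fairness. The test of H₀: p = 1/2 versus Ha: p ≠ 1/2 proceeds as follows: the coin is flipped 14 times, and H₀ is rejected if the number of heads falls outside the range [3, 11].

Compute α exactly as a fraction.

53/4096

Under H₀, Y ~ Binomial(14, 1/2); α is the probability of landing in either tail, P(Y ≤ 2) + P(Y ≥ 12).
Each tail has probability (1 + 14 + 91)/16384; doubling gives α = 212/16384 = 53/4096.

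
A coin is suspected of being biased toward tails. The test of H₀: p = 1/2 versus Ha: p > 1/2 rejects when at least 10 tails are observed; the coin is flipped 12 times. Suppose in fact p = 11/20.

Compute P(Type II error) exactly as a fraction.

Under the alternative p = 11/20, X ~ Binomial(12, 11/20); β is the probability the test does not reject, P(X < 10).
Adding the binomial probabilities P(X=0)+…+P(X=9) at p = 11/20 gives 784677287856069/819200000000000.

784677287856069/819200000000000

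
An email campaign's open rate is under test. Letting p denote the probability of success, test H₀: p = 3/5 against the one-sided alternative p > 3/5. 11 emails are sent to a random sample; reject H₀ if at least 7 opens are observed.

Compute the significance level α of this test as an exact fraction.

5202873/9765625

α = P(reject H₀ | H₀ true) = P(K ≥ 7 | p = 3/5), with K ~ Binomial(11, 3/5).
Summing C(11,j)(3/5)^j(2/5)^{11−j} for j = 7,…,11 gives 5202873/9765625.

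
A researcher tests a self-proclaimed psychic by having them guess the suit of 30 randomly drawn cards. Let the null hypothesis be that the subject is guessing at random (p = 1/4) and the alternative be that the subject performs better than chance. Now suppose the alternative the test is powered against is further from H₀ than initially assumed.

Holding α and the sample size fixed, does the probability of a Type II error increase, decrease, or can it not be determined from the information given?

It decreases.

A bigger departure from H₀ is easier for the test to detect, so it fails to reject less often.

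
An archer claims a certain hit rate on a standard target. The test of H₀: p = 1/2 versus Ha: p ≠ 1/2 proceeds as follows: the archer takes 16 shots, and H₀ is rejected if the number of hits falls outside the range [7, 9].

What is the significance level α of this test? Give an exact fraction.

α = P(K ≤ 6 or K ≥ 10 | p = 1/2), K ~ Binomial(16, 1/2).
Each tail has probability (1 + 16 + 120 + 560 + 1820 + 4368 + 8008)/65536; doubling gives α = 29786/65536 = 14893/32768.

14893/32768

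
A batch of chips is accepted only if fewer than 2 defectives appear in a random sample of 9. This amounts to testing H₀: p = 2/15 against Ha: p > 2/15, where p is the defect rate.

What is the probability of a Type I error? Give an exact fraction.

13155707024/38443359375

The significance level is the probability, assuming p = 2/15, of seeing 2 or more defectives in 9 draws.
Computing the lower-tail complement: 1 − 25287652351/38443359375 = 13155707024/38443359375.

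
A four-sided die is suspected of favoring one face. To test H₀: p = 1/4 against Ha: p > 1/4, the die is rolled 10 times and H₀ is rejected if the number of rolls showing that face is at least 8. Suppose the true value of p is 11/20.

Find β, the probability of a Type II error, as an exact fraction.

2305127290491/2560000000000

β = P(fail to reject H₀ | Ha true) = P(X ≤ 7 | p = 11/20), X ~ Binomial(10, 11/20).
Equivalently, β = 1 − P(X ≥ 8) = 2305127290491/2560000000000.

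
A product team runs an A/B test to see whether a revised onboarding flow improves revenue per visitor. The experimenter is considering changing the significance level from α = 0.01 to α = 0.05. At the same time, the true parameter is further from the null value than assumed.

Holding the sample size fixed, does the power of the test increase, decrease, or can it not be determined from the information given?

It increases.

A larger α widens the rejection region, so when the alternative is true more outcomes lead to rejection — failing to reject becomes less likely. The further the true parameter sits from the null value, the more of the Ha sampling distribution falls in the rejection region. Both changes push β in the same direction.
Since power = 1 − β and β decreases, power increases.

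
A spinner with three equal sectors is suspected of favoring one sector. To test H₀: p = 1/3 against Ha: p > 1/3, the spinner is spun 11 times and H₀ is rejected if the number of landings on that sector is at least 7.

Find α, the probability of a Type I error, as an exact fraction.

2281/59049

The Type I error probability is α = P(K ≥ 7) computed under H₀, where K ~ Binomial(11, 1/3).
Summing C(11,j)(1/3)^j(2/3)^{11−j} for j = 7,…,11 gives 2281/59049.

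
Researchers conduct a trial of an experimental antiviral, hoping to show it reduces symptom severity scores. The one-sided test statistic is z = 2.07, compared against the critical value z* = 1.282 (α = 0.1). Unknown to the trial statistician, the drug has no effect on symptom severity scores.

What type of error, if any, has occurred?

Type I error

The conventional null hypothesis is that the drug has no effect on symptom severity scores.
Since z = 2.07 > z* = 1.282, H₀ is rejected.
H₀ is true (actually the drug has no effect on symptom severity scores).
Rejecting a true H₀ is a Type I error.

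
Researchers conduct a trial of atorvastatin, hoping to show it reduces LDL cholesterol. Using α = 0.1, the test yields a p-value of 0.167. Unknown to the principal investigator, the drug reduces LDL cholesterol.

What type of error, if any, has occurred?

Type II error

The conventional null hypothesis is that the drug has no effect on LDL cholesterol.
Since p = 0.167 ≥ α = 0.1, H₀ is not rejected.
H₀ is false (actually the drug reduces LDL cholesterol).
Failing to reject a false H₀ is a Type II error.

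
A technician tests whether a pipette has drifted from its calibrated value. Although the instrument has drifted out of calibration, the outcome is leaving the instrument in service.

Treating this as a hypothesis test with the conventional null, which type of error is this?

Type II error

The null hypothesis here is that the instrument is correctly calibrated.
'Leaving the instrument in service' corresponds to failing to reject H₀.
H₀ was not rejected but H₀ is false — a Type II error (false negative).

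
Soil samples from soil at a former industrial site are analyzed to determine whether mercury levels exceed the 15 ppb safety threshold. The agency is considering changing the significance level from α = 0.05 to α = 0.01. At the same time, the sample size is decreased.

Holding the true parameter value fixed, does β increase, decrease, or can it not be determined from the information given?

It increases.

A smaller α moves the rejection region further into the tail. With the alternative true, more outcomes now fall outside the rejection region, so failing to reject becomes more likely. Reducing n widens both sampling distributions, so the test has less ability to distinguish Ha from H₀. Both changes push β in the same direction.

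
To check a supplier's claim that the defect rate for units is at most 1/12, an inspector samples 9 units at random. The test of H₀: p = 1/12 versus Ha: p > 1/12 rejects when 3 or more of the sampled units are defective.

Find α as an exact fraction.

668221/20155392

α = P(reject H₀ | H₀ true) = P(S ≥ 3 | p = 1/12), S ~ Binomial(9, 1/12).
Computing the lower-tail complement: 1 − 19487171/20155392 = 668221/20155392.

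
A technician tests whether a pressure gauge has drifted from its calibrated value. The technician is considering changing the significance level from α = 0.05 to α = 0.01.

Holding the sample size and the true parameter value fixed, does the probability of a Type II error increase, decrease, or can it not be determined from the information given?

Tightening α shrinks the rejection region. When Ha holds, fewer sample outcomes clear the stricter threshold, so more fall in the acceptance region.

It increases.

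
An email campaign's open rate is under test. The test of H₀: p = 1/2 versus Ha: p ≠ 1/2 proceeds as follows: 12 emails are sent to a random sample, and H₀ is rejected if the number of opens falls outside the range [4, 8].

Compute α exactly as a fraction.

299/2048

α = P(S ≤ 3 or S ≥ 9 | p = 1/2), S ~ Binomial(12, 1/2).
Each tail has probability (1 + 12 + 66 + 220)/4096; doubling gives α = 598/4096 = 299/2048.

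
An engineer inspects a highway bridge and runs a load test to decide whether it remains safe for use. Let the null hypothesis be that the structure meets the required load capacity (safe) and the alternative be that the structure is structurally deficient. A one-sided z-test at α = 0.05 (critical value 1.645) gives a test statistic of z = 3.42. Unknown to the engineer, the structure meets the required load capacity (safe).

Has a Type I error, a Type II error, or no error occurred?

Type I error

Since z = 3.42 > z* = 1.645, H₀ is rejected.
H₀ is true (actually the structure meets the required load capacity (safe)).
Rejecting a true H₀ is a Type I error.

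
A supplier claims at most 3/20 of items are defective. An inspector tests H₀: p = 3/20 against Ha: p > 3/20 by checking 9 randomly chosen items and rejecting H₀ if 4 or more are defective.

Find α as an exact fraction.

The significance level is the probability, assuming p = 3/20, of seeing 4 or more defectives in 9 draws.
Via the complement, α = 1 − Σ_{j=0}^{3} C(9,j)(3/20)^j(17/20)^{9-j} = 4343234013/128000000000.

4343234013/128000000000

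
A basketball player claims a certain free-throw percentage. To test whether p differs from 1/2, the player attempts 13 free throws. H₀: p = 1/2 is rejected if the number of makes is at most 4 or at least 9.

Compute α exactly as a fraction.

1093/4096

The significance level is the null-hypothesis probability of the rejection region {≤4} ∪ {≥9}.
Each tail has probability (1 + 13 + 78 + 286 + 715)/8192; doubling gives α = 2186/8192 = 1093/4096.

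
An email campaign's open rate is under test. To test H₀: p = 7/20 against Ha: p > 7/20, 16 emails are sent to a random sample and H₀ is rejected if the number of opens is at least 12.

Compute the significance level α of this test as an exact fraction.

Under H₀, Y ~ Binomial(16, 7/20), and α = P(Y ≥ 12).
P(Y ≥ 12) = Σ_{j=12}^{16} C(16,j)·(7/20)^j·(13/20)^{16-j} = 34138552149875229/26214400000000000000.

34138552149875229/26214400000000000000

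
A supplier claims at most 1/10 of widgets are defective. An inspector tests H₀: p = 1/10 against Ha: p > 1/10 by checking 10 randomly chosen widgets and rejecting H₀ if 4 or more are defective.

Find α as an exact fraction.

7996999/625000000

Under H₀, Y ~ Binomial(10, 1/10); the Type I error rate is P(Y ≥ 4).
α = 1 − P(Y ≤ 3) = 1 − 617003001/625000000 = 7996999/625000000.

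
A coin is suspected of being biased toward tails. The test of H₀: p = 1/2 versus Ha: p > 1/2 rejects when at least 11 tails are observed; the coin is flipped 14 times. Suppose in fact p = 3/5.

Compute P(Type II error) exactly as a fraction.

5344795024/6103515625

β = P(fail to reject H₀ | Ha true) = P(X ≤ 10 | p = 3/5), X ~ Binomial(14, 3/5).
Adding the binomial probabilities P(X=0)+…+P(X=10) at p = 3/5 gives 5344795024/6103515625.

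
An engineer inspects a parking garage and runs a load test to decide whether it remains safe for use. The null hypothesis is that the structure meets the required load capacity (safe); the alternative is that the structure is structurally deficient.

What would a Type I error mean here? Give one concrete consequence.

A Type I error is rejecting H₀ when H₀ is true.
Here that means closing the structure for repairs when actually the structure meets the required load capacity (safe).

A Type I error would mean concluding that the structure is structurally deficient when in fact the structure meets the required load capacity (safe). Consequence: a sound structure is closed unnecessarily, at significant cost and disruption.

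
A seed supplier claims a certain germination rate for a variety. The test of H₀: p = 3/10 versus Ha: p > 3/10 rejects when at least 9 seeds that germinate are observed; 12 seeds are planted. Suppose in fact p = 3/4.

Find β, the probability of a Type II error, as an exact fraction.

5892517/16777216

β = P(fail to reject H₀ | Ha true) = P(Y ≤ 8 | p = 3/4), Y ~ Binomial(12, 3/4).
Equivalently, β = 1 − P(Y ≥ 9) = 5892517/16777216.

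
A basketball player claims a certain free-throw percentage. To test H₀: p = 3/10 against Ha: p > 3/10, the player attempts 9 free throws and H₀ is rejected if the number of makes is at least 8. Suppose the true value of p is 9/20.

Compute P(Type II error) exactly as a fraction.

126837738533/128000000000

A Type II error is failing to reject when Ha holds: with p = 9/20, β = P(S ≤ 7).
Equivalently, β = 1 − P(S ≥ 8) = 126837738533/128000000000.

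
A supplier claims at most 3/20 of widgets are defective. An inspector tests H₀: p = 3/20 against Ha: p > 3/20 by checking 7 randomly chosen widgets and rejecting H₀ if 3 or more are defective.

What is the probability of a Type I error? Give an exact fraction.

α = P(reject H₀ | H₀ true) = P(X ≥ 3 | p = 3/20), X ~ Binomial(7, 3/20).
Via the complement, α = 1 − Σ_{j=0}^{2} C(7,j)(3/20)^j(17/20)^{7-j} = 18883881/256000000.

18883881/256000000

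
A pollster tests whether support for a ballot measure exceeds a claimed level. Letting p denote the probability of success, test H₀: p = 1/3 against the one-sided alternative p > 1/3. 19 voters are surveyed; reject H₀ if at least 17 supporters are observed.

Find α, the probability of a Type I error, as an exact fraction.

241/387420489

Under H₀, K ~ Binomial(19, 1/3), and α = P(K ≥ 17).
P(K ≥ 17) = Σ_{j=17}^{19} C(19,j)·(1/3)^j·(2/3)^{19-j} = 241/387420489.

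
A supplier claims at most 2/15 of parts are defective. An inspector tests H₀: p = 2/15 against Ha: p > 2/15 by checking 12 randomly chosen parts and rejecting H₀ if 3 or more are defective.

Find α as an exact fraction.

α = P(reject H₀ | H₀ true) = P(Y ≥ 3 | p = 2/15), Y ~ Binomial(12, 2/15).
Computing the lower-tail complement: 1 − 20540915285501/25949267578125 = 5408352292624/25949267578125.

5408352292624/25949267578125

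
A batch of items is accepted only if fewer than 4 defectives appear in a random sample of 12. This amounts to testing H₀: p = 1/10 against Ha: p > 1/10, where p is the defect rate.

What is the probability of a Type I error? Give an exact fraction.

5127494033/200000000000

The significance level is the probability, assuming p = 1/10, of seeing 4 or more defectives in 12 draws.
Computing the lower-tail complement: 1 − 194872505967/200000000000 = 5127494033/200000000000.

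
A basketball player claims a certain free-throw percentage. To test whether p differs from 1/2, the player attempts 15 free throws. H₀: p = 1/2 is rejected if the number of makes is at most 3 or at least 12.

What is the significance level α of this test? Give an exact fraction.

9/256

α = P(Y ≤ 3 or Y ≥ 12 | p = 1/2), Y ~ Binomial(15, 1/2).
Each tail has probability (1 + 15 + 105 + 455)/32768; doubling gives α = 1152/32768 = 9/256.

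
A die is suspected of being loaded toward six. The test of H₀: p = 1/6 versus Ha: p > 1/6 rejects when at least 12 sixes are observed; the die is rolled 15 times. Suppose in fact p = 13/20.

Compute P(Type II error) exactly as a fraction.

A Type II error is failing to reject when Ha holds: with p = 13/20, β = P(S ≤ 11).
Summing C(15,j)·(13/20)^j·(7/20)^{15-j} for j = 0..11 gives 6777270377107586237/8192000000000000000.

6777270377107586237/8192000000000000000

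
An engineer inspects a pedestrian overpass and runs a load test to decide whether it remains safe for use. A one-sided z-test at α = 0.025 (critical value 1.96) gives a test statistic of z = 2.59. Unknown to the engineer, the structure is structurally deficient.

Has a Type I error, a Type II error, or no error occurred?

The conventional null hypothesis is that the structure meets the required load capacity (safe).
Since z = 2.59 > z* = 1.96, H₀ is rejected.
H₀ is false (actually the structure is structurally deficient).
The decision matches the true state — no error.

No error (correct decision).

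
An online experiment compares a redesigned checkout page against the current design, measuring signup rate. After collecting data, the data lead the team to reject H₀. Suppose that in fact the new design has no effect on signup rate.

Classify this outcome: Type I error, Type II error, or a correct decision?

Type I error

The conventional null hypothesis here is that the new design has no effect on signup rate.
H₀ was rejected, but H₀ is actually true.
Rejecting a true null hypothesis is a Type I error (false positive).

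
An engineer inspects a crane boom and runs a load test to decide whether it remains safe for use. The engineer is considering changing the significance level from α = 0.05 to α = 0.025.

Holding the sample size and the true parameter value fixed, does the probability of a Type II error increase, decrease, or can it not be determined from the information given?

It increases.

Tightening α shrinks the rejection region. When Ha holds, fewer sample outcomes clear the stricter threshold, so more fall in the acceptance region.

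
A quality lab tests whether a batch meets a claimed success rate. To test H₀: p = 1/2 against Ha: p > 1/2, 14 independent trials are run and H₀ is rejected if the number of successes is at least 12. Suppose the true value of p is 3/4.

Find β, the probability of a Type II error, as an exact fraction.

96485417/134217728

Under the alternative p = 3/4, K ~ Binomial(14, 3/4); β is the probability the test does not reject, P(K < 12).
Equivalently, β = 1 − P(K ≥ 12) = 96485417/134217728.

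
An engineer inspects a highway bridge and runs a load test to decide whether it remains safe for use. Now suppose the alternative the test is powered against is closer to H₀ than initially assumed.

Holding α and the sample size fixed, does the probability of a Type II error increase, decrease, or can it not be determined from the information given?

It increases.

A smaller true effect puts the Ha sampling distribution closer to H₀, so more of it falls in the non-rejection region.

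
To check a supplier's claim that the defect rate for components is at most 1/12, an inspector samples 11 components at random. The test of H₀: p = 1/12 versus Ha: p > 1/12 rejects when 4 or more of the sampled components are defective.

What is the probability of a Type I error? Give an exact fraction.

305362129/30958682112

α = P(reject H₀ | H₀ true) = P(S ≥ 4 | p = 1/12), S ~ Binomial(11, 1/12).
Computing the lower-tail complement: 1 − 30653319983/30958682112 = 305362129/30958682112.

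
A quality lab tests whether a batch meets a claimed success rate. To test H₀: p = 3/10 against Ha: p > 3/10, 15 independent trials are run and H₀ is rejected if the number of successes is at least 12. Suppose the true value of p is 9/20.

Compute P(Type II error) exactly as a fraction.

8140171073330835209/8192000000000000000

A Type II error is failing to reject when Ha holds: with p = 9/20, β = P(Y ≤ 11).
Adding the binomial probabilities P(Y=0)+…+P(Y=11) at p = 9/20 gives 8140171073330835209/8192000000000000000.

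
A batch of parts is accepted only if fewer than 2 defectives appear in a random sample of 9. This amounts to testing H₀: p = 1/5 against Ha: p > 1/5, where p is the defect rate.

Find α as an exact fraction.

1101157/1953125

α = P(reject H₀ | H₀ true) = P(K ≥ 2 | p = 1/5), K ~ Binomial(9, 1/5).
Via the complement, α = 1 − Σ_{j=0}^{1} C(9,j)(1/5)^j(4/5)^{9-j} = 1101157/1953125.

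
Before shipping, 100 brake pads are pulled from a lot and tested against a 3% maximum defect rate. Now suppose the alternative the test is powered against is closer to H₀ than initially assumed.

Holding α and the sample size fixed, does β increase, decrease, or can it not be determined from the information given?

It increases.

When the true parameter is near the null value, the test has a harder time distinguishing Ha from H₀.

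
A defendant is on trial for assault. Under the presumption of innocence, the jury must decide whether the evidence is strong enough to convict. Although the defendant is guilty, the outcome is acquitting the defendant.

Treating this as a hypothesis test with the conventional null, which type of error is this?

The null hypothesis here is that the defendant is innocent.
'Acquitting the defendant' corresponds to failing to reject H₀.
H₀ was not rejected but H₀ is false — a Type II error (false negative).

Type II error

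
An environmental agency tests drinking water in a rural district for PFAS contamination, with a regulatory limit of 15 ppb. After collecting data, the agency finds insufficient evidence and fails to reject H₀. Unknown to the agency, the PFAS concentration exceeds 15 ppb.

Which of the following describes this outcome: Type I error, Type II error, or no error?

The conventional null hypothesis here is that the PFAS concentration is at or below 15 ppb (safe).
H₀ was not rejected, but H₀ is actually false.
Failing to reject a false null hypothesis is a Type II error (false negative).

Type II error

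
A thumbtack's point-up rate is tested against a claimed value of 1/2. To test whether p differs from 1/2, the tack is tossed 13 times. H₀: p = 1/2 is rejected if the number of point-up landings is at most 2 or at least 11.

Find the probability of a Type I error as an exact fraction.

23/1024

α = P(X ≤ 2 or X ≥ 11 | p = 1/2), X ~ Binomial(13, 1/2).
Each tail has probability (1 + 13 + 78)/8192; doubling gives α = 184/8192 = 23/1024.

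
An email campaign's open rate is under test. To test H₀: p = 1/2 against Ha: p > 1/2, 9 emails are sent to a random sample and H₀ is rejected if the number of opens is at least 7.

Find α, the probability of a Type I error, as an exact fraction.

Under H₀, X ~ Binomial(9, 1/2), and α = P(X ≥ 7).
P(X ≥ 7) = [C(9,7) + C(9,8) + C(9,9)] / 2^9 = (36 + 9 + 1) / 512 = 46/512 = 23/256.

23/256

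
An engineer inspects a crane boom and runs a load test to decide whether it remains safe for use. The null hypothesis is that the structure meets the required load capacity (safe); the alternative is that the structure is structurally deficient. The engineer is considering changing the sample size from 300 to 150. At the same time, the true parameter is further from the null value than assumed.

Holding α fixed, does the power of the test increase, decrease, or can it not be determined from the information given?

The first change alone would make β increase; the second alone would make β decrease. Which effect dominates depends on the magnitudes, which are not given.
Since power = 1 − β, the effect on power is likewise indeterminate.

Cannot be determined from the information given.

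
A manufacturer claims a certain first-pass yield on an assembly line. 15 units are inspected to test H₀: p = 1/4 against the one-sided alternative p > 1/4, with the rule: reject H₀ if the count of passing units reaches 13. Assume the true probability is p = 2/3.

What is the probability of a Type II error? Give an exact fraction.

13210219/14348907

β = P(fail to reject H₀ | Ha true) = P(Y ≤ 12 | p = 2/3), Y ~ Binomial(15, 2/3).
Equivalently, β = 1 − P(Y ≥ 13) = 13210219/14348907.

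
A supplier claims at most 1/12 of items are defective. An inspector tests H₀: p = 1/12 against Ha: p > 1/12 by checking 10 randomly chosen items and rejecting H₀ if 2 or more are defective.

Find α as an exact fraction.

4133487571/20639121408

The significance level is the probability, assuming p = 1/12, of seeing 2 or more defectives in 10 draws.
α = 1 − P(S ≤ 1) = 1 − 16505633837/20639121408 = 4133487571/20639121408.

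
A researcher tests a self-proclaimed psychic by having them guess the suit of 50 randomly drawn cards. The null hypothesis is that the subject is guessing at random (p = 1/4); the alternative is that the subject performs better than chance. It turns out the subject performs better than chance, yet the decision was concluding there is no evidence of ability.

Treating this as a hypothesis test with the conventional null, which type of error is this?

'Concluding there is no evidence of ability' corresponds to failing to reject H₀.
H₀ was not rejected but H₀ is false — a Type II error (false negative).

Type II error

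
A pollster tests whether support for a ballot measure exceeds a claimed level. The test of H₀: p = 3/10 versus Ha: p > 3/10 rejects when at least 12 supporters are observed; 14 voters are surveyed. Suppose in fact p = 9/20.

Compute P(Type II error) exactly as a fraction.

817437922121895041/819200000000000000

A Type II error is failing to reject when Ha holds: with p = 9/20, β = P(K ≤ 11).
Adding the binomial probabilities P(K=0)+…+P(K=11) at p = 9/20 gives 817437922121895041/819200000000000000.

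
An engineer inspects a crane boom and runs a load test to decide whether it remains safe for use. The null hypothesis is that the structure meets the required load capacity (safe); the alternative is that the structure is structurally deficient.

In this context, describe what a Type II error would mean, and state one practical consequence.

A Type II error would mean concluding that the structure meets the required load capacity (safe) (or at least failing to establish that the structure is structurally deficient) when in fact the structure is structurally deficient. Consequence: a deficient structure remains in service and may fail under load.

A Type II error is failing to reject H₀ when H₀ is false.
Here that means keeping the structure open when actually the structure is structurally deficient.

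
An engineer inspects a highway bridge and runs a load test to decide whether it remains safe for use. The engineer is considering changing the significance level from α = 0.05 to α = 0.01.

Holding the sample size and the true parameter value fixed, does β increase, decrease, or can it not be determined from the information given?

It increases.

A smaller α moves the rejection region further into the tail. With the alternative true, more outcomes now fall outside the rejection region, so failing to reject becomes more likely.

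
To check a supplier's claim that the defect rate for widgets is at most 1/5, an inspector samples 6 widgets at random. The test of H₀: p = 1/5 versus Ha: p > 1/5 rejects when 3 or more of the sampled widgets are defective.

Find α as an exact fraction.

Under H₀, X ~ Binomial(6, 1/5); the Type I error rate is P(X ≥ 3).
Via the complement, α = 1 − Σ_{j=0}^{2} C(6,j)(1/5)^j(4/5)^{6-j} = 309/3125.

309/3125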